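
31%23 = 8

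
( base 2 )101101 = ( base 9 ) 50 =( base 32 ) 1d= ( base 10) 45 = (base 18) 29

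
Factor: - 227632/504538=-328/727 = - 2^3*41^1*727^( - 1)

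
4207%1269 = 400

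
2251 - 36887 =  - 34636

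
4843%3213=1630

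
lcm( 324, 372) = 10044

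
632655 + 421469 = 1054124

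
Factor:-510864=-2^4*3^1 *29^1*367^1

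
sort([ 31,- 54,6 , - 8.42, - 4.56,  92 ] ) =[ - 54, - 8.42, - 4.56,6,31,92 ]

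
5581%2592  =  397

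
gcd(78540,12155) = 935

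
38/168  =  19/84 = 0.23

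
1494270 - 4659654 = - 3165384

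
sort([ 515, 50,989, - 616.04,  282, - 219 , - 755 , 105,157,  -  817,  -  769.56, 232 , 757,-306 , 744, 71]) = [ - 817, - 769.56,-755,  -  616.04 ,-306,  -  219, 50, 71,  105, 157, 232,  282,515, 744 , 757, 989]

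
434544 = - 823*( -528)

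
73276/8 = 18319/2  =  9159.50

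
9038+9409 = 18447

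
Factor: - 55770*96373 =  - 2^1*3^1*5^1*11^1 *13^2*17^1*5669^1 =-5374722210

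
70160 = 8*8770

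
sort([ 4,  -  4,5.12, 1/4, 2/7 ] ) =[  -  4,1/4 , 2/7,  4, 5.12]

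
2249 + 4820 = 7069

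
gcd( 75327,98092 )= 1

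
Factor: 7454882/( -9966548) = - 3727441/4983274 = - 2^( -1)*1289^( - 1)*1933^( - 1) * 3727441^1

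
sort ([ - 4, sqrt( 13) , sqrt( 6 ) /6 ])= [ - 4,sqrt(  6)/6,sqrt( 13 )]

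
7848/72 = 109 = 109.00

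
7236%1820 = 1776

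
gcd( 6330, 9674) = 2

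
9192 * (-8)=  - 73536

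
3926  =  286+3640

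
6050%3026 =3024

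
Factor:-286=-2^1*11^1*13^1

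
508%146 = 70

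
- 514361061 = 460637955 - 974999016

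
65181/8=65181/8 = 8147.62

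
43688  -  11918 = 31770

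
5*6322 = 31610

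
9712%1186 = 224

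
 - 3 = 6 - 9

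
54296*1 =54296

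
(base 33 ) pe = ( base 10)839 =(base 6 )3515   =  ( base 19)263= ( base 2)1101000111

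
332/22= 166/11=15.09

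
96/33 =2+10/11 = 2.91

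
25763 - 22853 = 2910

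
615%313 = 302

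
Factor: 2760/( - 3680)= - 3/4 = -2^ (-2 ) * 3^1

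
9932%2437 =184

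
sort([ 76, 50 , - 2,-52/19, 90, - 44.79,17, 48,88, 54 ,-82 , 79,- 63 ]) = [-82, - 63,- 44.79, - 52/19, - 2 , 17,48, 50, 54,76,  79 , 88,  90]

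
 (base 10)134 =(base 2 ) 10000110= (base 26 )54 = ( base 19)71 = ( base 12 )B2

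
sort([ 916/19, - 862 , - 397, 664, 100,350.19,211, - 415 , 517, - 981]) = [ - 981, - 862, - 415 , - 397,916/19,100,211,350.19, 517,664]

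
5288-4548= 740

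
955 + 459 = 1414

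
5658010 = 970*5833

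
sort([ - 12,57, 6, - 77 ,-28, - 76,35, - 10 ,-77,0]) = [ - 77, -77, - 76, - 28, - 12, - 10,0, 6,  35,57]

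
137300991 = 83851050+53449941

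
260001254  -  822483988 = -562482734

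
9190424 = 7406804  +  1783620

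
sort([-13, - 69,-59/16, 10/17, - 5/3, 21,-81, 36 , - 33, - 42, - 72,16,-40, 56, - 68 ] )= [-81,-72, - 69,-68, - 42,  -  40, - 33,-13,-59/16,-5/3, 10/17 , 16,21, 36,56] 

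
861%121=14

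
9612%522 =216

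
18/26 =9/13 = 0.69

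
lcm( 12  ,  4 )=12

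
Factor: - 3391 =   -  3391^1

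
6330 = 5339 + 991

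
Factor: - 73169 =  - 19^1  *3851^1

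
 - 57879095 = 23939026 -81818121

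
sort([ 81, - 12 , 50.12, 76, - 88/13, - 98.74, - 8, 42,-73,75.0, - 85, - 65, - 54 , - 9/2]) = [ - 98.74, - 85, - 73, - 65, - 54,-12, - 8, - 88/13, - 9/2, 42, 50.12,75.0, 76, 81]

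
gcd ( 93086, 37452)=2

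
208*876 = 182208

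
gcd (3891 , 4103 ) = 1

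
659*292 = 192428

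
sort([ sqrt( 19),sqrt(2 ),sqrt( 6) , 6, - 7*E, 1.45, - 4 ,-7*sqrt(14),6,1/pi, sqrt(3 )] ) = [ - 7*sqrt (14),-7*E,  -  4, 1/pi,sqrt(2 ), 1.45 , sqrt(3), sqrt( 6),sqrt(19 ), 6, 6]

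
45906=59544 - 13638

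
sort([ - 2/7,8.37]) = [ - 2/7, 8.37]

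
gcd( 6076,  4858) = 14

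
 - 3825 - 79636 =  - 83461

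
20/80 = 1/4 = 0.25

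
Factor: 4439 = 23^1*193^1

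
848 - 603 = 245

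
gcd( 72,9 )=9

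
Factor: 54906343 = 79^1*695017^1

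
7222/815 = 8+702/815  =  8.86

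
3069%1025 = 1019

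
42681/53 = 42681/53 = 805.30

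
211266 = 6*35211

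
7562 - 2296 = 5266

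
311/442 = 311/442 = 0.70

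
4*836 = 3344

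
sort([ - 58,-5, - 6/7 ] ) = [-58, - 5, - 6/7 ] 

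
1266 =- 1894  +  3160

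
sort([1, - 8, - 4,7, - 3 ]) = [-8,-4, - 3, 1,7 ] 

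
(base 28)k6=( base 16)236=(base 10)566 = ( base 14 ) 2C6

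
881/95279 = 881/95279 = 0.01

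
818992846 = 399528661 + 419464185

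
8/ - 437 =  - 1  +  429/437  =  - 0.02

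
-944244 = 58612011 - 59556255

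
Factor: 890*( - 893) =  -  794770 = -  2^1*5^1* 19^1*47^1*89^1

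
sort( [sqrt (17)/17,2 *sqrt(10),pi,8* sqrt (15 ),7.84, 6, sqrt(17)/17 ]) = [ sqrt ( 17 ) /17, sqrt(17)/17, pi, 6,2*sqrt( 10), 7.84, 8*sqrt(15) ]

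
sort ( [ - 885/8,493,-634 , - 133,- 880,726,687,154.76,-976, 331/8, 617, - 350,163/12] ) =[ - 976, - 880, - 634 , - 350,-133 , - 885/8,163/12, 331/8,154.76 , 493, 617 , 687,726] 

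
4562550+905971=5468521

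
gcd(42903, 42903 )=42903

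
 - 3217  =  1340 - 4557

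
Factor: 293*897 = 262821= 3^1*13^1*23^1*293^1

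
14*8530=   119420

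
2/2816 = 1/1408 = 0.00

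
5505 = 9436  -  3931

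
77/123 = 77/123 = 0.63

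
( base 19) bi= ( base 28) 83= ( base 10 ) 227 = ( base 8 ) 343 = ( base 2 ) 11100011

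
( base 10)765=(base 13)46b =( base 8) 1375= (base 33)n6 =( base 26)13B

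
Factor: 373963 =373963^1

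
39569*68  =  2690692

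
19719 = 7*2817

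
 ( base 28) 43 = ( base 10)115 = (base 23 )50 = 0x73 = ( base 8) 163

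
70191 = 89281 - 19090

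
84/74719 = 84/74719 = 0.00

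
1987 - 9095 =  - 7108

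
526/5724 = 263/2862=0.09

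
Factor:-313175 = -5^2 * 12527^1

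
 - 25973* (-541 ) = 14051393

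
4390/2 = 2195 = 2195.00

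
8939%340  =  99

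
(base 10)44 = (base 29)1F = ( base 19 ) 26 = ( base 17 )2A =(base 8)54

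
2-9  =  -7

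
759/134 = 759/134 = 5.66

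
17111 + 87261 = 104372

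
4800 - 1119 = 3681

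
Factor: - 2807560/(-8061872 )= 50135/143962 = 2^ ( - 1 )*5^1*7^( - 2)*13^(  -  1 )*37^1*113^(-1)*271^1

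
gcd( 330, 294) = 6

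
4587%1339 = 570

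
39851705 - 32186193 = 7665512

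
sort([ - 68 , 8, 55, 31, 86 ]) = [ - 68,8,31, 55, 86] 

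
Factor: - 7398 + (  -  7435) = - 7^1*13^1*163^1=-14833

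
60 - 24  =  36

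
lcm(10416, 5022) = 281232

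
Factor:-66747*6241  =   - 3^1 * 19^1 * 79^2 * 1171^1 = - 416568027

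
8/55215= 8/55215 = 0.00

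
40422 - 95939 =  - 55517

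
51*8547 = 435897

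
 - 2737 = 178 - 2915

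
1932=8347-6415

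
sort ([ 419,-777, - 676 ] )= [ - 777, - 676,419]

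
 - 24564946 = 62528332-87093278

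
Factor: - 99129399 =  - 3^1*33043133^1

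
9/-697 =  - 9/697 = -0.01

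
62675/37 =62675/37=1693.92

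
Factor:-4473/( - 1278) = 7/2= 2^( - 1)*7^1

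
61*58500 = 3568500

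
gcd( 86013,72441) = 9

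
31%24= 7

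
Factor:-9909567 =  - 3^3*367021^1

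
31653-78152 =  - 46499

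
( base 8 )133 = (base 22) 43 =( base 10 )91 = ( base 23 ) 3m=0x5B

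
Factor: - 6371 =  - 23^1*277^1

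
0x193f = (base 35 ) 59n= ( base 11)4946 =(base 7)24562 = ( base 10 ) 6463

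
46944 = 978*48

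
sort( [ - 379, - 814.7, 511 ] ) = [ - 814.7,- 379,511 ]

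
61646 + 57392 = 119038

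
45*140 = 6300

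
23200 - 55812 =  - 32612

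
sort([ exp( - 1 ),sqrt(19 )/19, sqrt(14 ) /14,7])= [ sqrt (19) /19,sqrt(14)/14,exp ( - 1),7]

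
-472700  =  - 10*47270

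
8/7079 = 8/7079 = 0.00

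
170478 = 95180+75298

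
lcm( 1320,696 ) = 38280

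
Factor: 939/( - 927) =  - 313/309 = -3^(-1)*103^(-1)*313^1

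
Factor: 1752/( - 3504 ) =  - 2^( - 1) = - 1/2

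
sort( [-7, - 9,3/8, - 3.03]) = [ - 9, - 7, - 3.03,3/8 ]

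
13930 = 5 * 2786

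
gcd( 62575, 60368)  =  1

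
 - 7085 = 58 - 7143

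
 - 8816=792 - 9608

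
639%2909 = 639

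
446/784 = 223/392 = 0.57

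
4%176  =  4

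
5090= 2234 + 2856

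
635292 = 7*90756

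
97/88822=97/88822  =  0.00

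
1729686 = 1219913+509773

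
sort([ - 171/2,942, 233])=[- 171/2  ,  233, 942 ] 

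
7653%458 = 325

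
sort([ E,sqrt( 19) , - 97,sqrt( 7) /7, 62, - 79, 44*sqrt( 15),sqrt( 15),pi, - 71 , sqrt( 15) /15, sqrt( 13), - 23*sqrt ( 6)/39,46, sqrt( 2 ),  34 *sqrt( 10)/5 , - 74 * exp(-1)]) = [ - 97, - 79, - 71,-74*exp( - 1 ), - 23*sqrt( 6)/39, sqrt(15)/15, sqrt ( 7 ) /7 , sqrt( 2),E,  pi, sqrt( 13) , sqrt( 15), sqrt( 19 ), 34*sqrt( 10 ) /5, 46,62 , 44*sqrt( 15)]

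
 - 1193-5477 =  - 6670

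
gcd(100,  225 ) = 25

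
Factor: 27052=2^2*6763^1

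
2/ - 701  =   - 2/701 =- 0.00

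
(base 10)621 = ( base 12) 439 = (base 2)1001101101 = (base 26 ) NN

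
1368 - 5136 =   -  3768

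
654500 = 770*850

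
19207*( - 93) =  - 1786251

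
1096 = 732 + 364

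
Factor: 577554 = 2^1*3^1  *  96259^1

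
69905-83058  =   - 13153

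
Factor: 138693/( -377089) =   -  3^1* 83^1*677^ ( - 1 )=-249/677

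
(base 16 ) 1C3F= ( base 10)7231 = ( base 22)EKF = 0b1110000111111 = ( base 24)cd7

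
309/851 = 309/851 = 0.36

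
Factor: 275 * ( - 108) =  - 2^2 * 3^3* 5^2*11^1 = - 29700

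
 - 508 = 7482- 7990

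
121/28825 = 121/28825 = 0.00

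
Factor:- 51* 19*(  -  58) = 2^1*3^1 *17^1*19^1*29^1 =56202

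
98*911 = 89278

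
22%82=22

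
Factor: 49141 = 157^1*  313^1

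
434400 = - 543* ( - 800 ) 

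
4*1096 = 4384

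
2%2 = 0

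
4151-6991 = - 2840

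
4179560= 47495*88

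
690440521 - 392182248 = 298258273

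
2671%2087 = 584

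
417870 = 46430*9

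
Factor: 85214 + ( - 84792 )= 2^1*211^1 = 422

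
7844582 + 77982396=85826978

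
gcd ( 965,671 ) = 1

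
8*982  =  7856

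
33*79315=2617395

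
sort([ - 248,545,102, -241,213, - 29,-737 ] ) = [ - 737,-248, - 241, - 29, 102, 213, 545]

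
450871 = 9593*47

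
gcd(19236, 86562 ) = 9618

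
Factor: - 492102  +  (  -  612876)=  - 2^1*3^1 * 7^1*26309^1 = - 1104978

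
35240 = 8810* 4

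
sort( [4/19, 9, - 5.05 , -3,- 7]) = [ - 7, - 5.05, - 3, 4/19, 9]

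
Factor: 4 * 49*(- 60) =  - 2^4*3^1*5^1* 7^2 =- 11760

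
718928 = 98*7336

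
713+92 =805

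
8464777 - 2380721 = 6084056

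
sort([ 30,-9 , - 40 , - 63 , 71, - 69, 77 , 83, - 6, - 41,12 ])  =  [ - 69 , - 63,-41, - 40, - 9 , - 6, 12, 30 , 71,77,  83 ]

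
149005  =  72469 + 76536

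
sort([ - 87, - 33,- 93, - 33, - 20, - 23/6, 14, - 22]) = [ - 93, - 87 , - 33,-33, - 22, - 20, - 23/6, 14 ] 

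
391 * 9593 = 3750863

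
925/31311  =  925/31311 = 0.03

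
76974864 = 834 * 92296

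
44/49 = 44/49 = 0.90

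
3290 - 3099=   191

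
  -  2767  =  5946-8713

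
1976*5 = 9880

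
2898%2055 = 843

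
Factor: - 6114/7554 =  - 1019^1*1259^( - 1 )  =  - 1019/1259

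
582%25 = 7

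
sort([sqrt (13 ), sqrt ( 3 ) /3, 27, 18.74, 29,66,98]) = [sqrt(3 )/3,sqrt( 13 ),18.74, 27, 29, 66,98]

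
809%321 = 167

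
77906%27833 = 22240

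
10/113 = 10/113 = 0.09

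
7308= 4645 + 2663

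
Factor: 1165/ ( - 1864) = -2^( - 3 )*5^1 = - 5/8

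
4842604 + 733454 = 5576058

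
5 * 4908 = 24540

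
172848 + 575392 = 748240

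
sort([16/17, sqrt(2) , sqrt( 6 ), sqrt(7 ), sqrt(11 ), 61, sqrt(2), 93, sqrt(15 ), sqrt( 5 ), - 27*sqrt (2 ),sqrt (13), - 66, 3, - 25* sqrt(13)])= [- 25*sqrt(13), - 66, - 27*sqrt(2),16/17,sqrt(2), sqrt(2 ),sqrt(5 ), sqrt(6), sqrt ( 7), 3,sqrt( 11 ),  sqrt(13 ), sqrt(15 ), 61, 93]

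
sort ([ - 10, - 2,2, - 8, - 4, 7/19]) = [- 10, - 8, - 4, - 2,7/19,  2 ] 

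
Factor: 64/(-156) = - 16/39 = - 2^4*3^( - 1 )*13^( - 1 )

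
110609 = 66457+44152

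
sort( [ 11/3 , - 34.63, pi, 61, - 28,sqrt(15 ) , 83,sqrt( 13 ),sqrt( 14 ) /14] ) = [-34.63,  -  28,sqrt(14)/14,pi,sqrt(13 ), 11/3,sqrt(15 ), 61,83 ]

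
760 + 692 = 1452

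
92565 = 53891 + 38674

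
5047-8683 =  - 3636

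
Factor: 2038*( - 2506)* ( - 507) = 2^2 * 3^1*7^1*13^2*179^1*1019^1 = 2589364596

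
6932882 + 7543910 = 14476792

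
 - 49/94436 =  - 49/94436 = -  0.00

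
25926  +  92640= 118566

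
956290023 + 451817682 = 1408107705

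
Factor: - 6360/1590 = -4 = - 2^2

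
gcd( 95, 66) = 1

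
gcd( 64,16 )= 16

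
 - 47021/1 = - 47021 = - 47021.00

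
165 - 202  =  -37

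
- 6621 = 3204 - 9825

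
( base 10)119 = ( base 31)3Q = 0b1110111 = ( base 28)47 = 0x77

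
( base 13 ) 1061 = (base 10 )2276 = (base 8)4344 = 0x8E4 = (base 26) 39e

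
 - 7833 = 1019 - 8852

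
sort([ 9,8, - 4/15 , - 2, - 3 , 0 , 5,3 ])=[ - 3,- 2 , - 4/15, 0,3, 5,8, 9] 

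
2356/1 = 2356 = 2356.00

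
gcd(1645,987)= 329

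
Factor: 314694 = 2^1*3^2*17483^1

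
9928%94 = 58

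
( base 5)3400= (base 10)475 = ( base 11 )3A2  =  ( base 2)111011011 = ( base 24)jj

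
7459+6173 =13632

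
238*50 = 11900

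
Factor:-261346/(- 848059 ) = 2^1*149^1 * 967^( - 1)=   298/967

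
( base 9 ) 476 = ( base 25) fi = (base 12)289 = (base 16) 189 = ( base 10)393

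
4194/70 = 59+32/35=59.91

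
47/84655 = 47/84655 = 0.00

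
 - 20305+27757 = 7452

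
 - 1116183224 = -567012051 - 549171173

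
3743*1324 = 4955732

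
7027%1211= 972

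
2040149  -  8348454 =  - 6308305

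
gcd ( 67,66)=1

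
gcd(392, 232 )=8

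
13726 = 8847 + 4879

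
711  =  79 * 9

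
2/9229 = 2/9229 = 0.00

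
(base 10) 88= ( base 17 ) 53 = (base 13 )6a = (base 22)40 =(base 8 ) 130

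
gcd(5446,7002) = 778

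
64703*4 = 258812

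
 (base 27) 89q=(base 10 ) 6101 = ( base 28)7LP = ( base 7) 23534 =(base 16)17D5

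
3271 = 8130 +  - 4859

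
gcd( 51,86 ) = 1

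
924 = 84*11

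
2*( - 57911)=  - 115822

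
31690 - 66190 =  - 34500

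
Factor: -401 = -401^1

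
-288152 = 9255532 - 9543684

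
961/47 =961/47 = 20.45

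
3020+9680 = 12700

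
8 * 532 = 4256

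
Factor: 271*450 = 2^1 * 3^2*5^2*271^1 =121950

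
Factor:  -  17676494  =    -  2^1*11^1 * 41^1*19597^1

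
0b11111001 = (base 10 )249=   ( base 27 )96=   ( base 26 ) 9f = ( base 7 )504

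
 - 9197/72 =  - 9197/72 = - 127.74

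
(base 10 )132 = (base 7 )246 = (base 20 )6c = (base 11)110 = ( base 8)204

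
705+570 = 1275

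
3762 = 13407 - 9645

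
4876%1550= 226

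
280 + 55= 335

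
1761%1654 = 107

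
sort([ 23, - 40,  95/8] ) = [ - 40, 95/8  ,  23] 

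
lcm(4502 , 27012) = 27012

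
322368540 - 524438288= - 202069748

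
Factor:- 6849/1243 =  - 3^2*11^( - 1)*113^( - 1 )  *  761^1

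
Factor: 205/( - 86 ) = -2^(  -  1 )*5^1*41^1*43^( - 1 )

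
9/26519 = 9/26519 = 0.00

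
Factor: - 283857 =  - 3^1 * 7^2* 1931^1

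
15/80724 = 5/26908 = 0.00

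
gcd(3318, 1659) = 1659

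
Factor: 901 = 17^1*53^1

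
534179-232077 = 302102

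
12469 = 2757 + 9712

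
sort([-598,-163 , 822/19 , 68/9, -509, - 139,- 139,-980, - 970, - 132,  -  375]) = [ - 980,  -  970, - 598,-509,-375, - 163, - 139,- 139, - 132, 68/9,822/19]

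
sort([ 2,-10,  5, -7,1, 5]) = [-10, - 7,1,2, 5, 5 ] 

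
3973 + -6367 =  -  2394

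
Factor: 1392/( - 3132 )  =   - 4/9 = - 2^2*3^( - 2 )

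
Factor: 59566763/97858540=2^( - 2)*5^( - 1)*13^( - 1)*43^( -1 )*311^1*8753^( - 1)*191533^1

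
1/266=1/266 = 0.00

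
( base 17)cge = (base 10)3754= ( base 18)baa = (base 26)5ea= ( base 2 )111010101010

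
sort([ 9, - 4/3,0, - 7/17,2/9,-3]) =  [ - 3, - 4/3, - 7/17, 0,  2/9, 9]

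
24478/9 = 2719 + 7/9 = 2719.78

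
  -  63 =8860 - 8923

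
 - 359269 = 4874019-5233288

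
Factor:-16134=-2^1* 3^1*2689^1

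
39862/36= 1107  +  5/18  =  1107.28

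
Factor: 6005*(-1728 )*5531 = -57393195840 = - 2^6*3^3*5^1*1201^1 * 5531^1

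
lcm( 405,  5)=405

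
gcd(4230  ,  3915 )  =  45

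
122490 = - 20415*(-6 ) 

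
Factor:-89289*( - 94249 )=3^3*307^2*3307^1 = 8415398961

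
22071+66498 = 88569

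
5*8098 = 40490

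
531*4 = 2124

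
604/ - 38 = -16+2/19 =- 15.89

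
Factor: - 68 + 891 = 823^1 = 823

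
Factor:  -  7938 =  - 2^1*3^4*7^2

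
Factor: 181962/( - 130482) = -659^( - 1)  *  919^1= - 919/659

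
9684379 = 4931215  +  4753164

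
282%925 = 282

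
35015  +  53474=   88489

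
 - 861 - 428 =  - 1289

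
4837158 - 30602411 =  - 25765253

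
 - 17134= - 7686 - 9448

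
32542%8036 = 398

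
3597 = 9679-6082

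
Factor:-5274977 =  - 67^1*131^1*601^1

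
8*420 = 3360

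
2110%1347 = 763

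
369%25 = 19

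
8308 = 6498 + 1810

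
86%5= 1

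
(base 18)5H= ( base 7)212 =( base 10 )107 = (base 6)255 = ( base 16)6b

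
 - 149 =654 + -803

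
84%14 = 0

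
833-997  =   - 164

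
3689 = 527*7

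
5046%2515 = 16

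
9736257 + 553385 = 10289642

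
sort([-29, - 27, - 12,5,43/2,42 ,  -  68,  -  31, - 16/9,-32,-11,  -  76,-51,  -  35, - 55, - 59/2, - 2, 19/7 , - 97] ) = [-97, - 76,-68,-55, - 51,- 35, - 32, - 31,  -  59/2,  -  29, - 27, - 12,-11, -2,- 16/9, 19/7,5,43/2, 42] 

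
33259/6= 5543+1/6 =5543.17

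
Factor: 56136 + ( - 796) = 2^2*5^1*2767^1 = 55340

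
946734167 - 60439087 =886295080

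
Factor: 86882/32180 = 2^( - 1)*5^(  -  1) * 1609^( - 1)*43441^1 = 43441/16090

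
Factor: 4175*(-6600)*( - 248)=2^6*3^1* 5^4*11^1*31^1*167^1  =  6833640000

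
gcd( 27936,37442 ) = 194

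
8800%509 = 147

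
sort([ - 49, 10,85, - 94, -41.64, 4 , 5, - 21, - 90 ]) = [ -94, - 90, - 49, - 41.64, - 21,  4 , 5 , 10, 85 ] 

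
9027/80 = 112  +  67/80 = 112.84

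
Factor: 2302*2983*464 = 3186225824=   2^5*19^1*29^1*157^1*1151^1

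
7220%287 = 45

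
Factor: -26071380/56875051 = - 2^2*3^2*5^1*241^1*601^1*7193^ (-1 )*7907^ ( -1) 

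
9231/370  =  24 + 351/370 =24.95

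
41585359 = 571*72829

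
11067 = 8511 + 2556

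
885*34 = 30090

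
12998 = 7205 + 5793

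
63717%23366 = 16985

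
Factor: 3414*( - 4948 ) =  - 16892472 = -2^3*3^1*569^1*1237^1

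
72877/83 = 878 +3/83 = 878.04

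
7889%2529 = 302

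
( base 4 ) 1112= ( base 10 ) 86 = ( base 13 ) 68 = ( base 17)51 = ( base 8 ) 126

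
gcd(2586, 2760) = 6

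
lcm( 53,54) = 2862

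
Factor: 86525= 5^2*3461^1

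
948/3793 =948/3793 = 0.25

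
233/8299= 233/8299 = 0.03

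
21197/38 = 21197/38 = 557.82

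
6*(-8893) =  - 53358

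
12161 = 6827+5334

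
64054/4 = 32027/2 = 16013.50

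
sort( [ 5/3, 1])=[ 1,5/3]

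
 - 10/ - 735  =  2/147  =  0.01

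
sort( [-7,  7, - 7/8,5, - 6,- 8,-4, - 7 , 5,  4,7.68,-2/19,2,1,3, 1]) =[  -  8, - 7, - 7, - 6, - 4,-7/8,-2/19,1,1,2, 3,4,5,5,  7 , 7.68]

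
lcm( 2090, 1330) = 14630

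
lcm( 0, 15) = 0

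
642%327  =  315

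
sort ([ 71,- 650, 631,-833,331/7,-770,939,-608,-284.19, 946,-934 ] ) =[-934, - 833, - 770, - 650, - 608, -284.19,331/7, 71, 631,939,  946]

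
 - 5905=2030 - 7935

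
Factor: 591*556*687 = 2^2 * 3^2 * 139^1*197^1*229^1 = 225745452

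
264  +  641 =905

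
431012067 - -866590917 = 1297602984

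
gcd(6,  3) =3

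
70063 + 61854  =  131917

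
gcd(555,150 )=15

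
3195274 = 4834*661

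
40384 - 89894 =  - 49510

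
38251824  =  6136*6234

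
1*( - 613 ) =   -  613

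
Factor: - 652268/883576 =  - 163067/220894 = - 2^( - 1)*19^ (  -  1) * 29^1*5623^1 * 5813^(-1 ) 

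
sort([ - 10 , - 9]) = [ - 10, - 9] 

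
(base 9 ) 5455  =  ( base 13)1aa2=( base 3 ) 12111212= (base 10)4019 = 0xFB3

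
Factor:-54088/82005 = -2^3*3^( - 1)*5^( - 1) *7^(-1) * 11^( - 1 )*71^ ( -1 ) * 6761^1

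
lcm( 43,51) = 2193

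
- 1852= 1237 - 3089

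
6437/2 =6437/2 = 3218.50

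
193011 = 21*9191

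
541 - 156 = 385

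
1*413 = 413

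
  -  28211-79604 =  -107815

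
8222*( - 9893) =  - 81340246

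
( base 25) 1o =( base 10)49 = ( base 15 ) 34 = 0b110001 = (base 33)1g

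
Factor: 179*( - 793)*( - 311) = 44145517= 13^1*61^1 * 179^1 * 311^1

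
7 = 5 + 2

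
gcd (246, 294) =6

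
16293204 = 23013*708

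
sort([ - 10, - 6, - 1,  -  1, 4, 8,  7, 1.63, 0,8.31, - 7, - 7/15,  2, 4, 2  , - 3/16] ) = [-10, - 7 , - 6, - 1,-1,-7/15, - 3/16,0,1.63, 2 , 2, 4, 4, 7 , 8,8.31 ] 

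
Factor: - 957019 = - 7^2 * 19531^1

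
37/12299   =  37/12299 = 0.00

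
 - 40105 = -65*617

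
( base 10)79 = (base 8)117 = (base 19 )43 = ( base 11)72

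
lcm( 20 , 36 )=180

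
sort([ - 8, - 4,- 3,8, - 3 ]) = [ - 8, - 4, - 3, - 3,8]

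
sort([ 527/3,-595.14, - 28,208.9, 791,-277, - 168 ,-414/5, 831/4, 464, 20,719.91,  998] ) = [-595.14, - 277, - 168 ,-414/5,-28,20,527/3, 831/4, 208.9,464, 719.91, 791, 998 ] 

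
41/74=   41/74= 0.55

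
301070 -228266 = 72804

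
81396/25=3255 + 21/25 = 3255.84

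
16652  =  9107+7545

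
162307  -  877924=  - 715617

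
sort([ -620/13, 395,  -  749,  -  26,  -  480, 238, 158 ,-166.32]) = [ -749, - 480,  -  166.32 ,- 620/13,-26, 158, 238,395 ]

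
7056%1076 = 600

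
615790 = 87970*7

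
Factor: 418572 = 2^2* 3^2 * 7^1*11^1*151^1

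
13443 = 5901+7542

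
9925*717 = 7116225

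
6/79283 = 6/79283 = 0.00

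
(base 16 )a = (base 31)a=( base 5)20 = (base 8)12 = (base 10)10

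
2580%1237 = 106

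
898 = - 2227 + 3125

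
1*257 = 257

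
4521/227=4521/227 = 19.92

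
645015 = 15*43001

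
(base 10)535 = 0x217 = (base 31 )h8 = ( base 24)M7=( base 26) KF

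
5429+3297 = 8726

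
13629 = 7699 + 5930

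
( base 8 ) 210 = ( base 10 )136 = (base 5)1021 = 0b10001000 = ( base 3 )12001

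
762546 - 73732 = 688814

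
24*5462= 131088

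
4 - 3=1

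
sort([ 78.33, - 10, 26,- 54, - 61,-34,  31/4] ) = [ -61, - 54, - 34, - 10, 31/4,  26, 78.33] 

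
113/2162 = 113/2162 = 0.05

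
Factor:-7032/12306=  - 2^2*7^( - 1 ) = - 4/7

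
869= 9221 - 8352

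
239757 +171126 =410883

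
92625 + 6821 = 99446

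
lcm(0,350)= 0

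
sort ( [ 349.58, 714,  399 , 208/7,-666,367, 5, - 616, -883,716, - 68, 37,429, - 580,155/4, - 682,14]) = [ - 883, -682, - 666 , - 616, - 580,-68,5,14, 208/7, 37,155/4,349.58,367 , 399,429 , 714, 716] 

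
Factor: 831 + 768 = 1599 = 3^1*13^1*41^1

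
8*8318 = 66544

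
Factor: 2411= 2411^1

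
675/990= 15/22 = 0.68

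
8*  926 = 7408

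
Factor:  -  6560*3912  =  -2^8*3^1*5^1*41^1*163^1 = - 25662720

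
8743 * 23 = 201089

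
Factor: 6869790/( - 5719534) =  - 3^2 *5^1*2063^1*77291^(-1) = - 92835/77291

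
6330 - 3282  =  3048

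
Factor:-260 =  - 2^2*5^1*13^1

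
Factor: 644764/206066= 2^1 * 7^( - 1)*41^( - 1 )*449^1=   898/287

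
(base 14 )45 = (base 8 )75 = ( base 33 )1s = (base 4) 331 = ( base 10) 61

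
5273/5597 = 5273/5597=0.94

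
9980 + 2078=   12058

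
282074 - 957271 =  - 675197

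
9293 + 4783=14076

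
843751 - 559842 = 283909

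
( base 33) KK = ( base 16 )2a8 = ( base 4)22220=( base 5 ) 10210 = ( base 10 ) 680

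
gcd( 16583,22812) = 1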